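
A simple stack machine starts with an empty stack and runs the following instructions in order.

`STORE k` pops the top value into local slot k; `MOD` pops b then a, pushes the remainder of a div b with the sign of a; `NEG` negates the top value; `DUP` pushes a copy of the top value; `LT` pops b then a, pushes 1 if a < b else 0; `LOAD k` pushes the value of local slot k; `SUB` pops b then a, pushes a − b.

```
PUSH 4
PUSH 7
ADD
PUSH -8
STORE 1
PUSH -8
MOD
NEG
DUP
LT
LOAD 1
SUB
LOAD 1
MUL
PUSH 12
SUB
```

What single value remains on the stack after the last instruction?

-76

PUSH 4  : 4
PUSH 7  : 4 7
ADD     : 11
PUSH -8 : 11 -8
STORE 1 : 11
PUSH -8 : 11 -8
MOD     : 3
NEG     : -3
DUP     : -3 -3
LT      : 0
LOAD 1  : 0 -8
SUB     : 8
LOAD 1  : 8 -8
MUL     : -64
PUSH 12 : -64 12
SUB     : -76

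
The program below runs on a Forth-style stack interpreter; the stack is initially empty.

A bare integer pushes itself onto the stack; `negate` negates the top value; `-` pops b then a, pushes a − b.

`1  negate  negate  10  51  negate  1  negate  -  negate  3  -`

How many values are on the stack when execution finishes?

1      -> 1
negate -> -1
negate -> 1
10     -> 1 10
51     -> 1 10 51
negate -> 1 10 -51
1      -> 1 10 -51 1
negate -> 1 10 -51 -1
-      -> 1 10 -50
negate -> 1 10 50
3      -> 1 10 50 3
-      -> 1 10 47

3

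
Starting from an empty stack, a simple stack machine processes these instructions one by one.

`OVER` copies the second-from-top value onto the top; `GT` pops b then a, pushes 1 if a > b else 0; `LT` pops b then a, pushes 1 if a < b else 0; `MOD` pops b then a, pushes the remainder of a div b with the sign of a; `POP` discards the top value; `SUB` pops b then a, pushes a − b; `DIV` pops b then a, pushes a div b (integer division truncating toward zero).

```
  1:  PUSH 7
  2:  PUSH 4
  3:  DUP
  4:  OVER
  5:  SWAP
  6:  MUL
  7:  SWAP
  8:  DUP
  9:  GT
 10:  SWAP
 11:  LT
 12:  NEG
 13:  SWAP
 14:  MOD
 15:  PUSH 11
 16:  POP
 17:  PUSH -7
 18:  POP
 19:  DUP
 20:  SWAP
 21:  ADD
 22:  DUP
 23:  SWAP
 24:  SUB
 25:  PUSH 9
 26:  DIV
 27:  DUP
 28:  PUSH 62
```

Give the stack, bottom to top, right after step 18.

PUSH 7  → 7
PUSH 4  → 7 4
DUP     → 7 4 4
OVER    → 7 4 4 4
SWAP    → 7 4 4 4
MUL     → 7 4 16
SWAP    → 7 16 4
DUP     → 7 16 4 4
GT      → 7 16 0
SWAP    → 7 0 16
LT      → 7 1
NEG     → 7 -1
SWAP    → -1 7
MOD     → -1
PUSH 11 → -1 11
POP     → -1
PUSH -7 → -1 -7
POP     → -1

[-1]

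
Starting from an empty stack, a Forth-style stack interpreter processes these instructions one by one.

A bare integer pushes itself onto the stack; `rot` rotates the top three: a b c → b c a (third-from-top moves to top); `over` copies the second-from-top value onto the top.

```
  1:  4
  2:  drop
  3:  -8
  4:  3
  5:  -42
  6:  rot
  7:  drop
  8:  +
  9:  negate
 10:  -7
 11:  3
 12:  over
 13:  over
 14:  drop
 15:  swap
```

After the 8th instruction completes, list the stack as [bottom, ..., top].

4    : 4
drop : (empty)
-8   : -8
3    : -8 3
-42  : -8 3 -42
rot  : 3 -42 -8
drop : 3 -42
+    : -39

[-39]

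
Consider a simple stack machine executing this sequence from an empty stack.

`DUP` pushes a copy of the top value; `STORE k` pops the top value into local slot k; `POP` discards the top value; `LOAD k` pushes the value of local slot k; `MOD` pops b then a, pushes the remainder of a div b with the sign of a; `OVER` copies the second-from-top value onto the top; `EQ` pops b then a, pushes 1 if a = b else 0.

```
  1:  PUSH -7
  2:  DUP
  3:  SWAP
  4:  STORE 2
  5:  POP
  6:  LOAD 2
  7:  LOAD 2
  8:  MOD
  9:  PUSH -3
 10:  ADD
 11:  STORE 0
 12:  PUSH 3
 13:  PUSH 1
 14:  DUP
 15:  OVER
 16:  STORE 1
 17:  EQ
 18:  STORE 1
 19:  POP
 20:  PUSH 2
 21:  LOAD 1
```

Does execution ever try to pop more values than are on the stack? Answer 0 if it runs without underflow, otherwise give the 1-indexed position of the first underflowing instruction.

0

PUSH -7 : [-7]
DUP     : [-7, -7]
SWAP    : [-7, -7]
STORE 2 : [-7]
POP     : []
LOAD 2  : [-7]
LOAD 2  : [-7, -7]
MOD     : [0]
PUSH -3 : [0, -3]
ADD     : [-3]
STORE 0 : []
PUSH 3  : [3]
PUSH 1  : [3, 1]
DUP     : [3, 1, 1]
OVER    : [3, 1, 1, 1]
STORE 1 : [3, 1, 1]
EQ      : [3, 1]
STORE 1 : [3]
POP     : []
PUSH 2  : [2]
LOAD 1  : [2, 1]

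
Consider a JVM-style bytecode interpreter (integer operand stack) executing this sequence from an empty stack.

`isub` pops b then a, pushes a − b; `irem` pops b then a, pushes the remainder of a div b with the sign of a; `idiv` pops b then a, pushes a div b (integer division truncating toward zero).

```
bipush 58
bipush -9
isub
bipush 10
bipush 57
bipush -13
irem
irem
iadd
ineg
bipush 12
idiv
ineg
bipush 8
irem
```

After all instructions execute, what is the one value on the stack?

bipush 58   58
bipush -9   58 -9
isub        67
bipush 10   67 10
bipush 57   67 10 57
bipush -13  67 10 57 -13
irem        67 10 5
irem        67 0
iadd        67
ineg        -67
bipush 12   -67 12
idiv        -5
ineg        5
bipush 8    5 8
irem        5

5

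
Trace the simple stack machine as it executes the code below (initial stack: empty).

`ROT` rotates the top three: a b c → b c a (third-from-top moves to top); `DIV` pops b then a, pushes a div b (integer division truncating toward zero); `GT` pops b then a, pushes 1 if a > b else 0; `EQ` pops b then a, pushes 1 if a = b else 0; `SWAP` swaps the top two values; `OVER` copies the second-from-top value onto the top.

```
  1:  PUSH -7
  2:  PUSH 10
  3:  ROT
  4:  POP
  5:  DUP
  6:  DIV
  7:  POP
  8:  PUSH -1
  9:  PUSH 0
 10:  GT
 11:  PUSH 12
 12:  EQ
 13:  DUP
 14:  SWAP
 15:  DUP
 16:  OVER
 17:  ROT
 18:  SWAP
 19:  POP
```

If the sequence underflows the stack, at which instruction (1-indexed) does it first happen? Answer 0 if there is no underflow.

3

PUSH -7 -> -7
PUSH 10 -> -7 10
ROT  — needs 3 operands, stack has 2 → underflow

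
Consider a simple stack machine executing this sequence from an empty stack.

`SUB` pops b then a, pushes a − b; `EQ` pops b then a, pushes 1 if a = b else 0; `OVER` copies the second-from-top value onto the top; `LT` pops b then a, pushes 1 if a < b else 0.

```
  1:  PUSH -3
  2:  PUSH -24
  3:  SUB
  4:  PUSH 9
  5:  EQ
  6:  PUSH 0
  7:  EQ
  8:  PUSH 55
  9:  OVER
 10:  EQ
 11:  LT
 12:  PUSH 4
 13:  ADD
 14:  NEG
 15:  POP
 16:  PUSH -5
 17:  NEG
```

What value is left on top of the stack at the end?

PUSH -3   -3
PUSH -24  -3 -24
SUB       21
PUSH 9    21 9
EQ        0
PUSH 0    0 0
EQ        1
PUSH 55   1 55
OVER      1 55 1
EQ        1 0
LT        0
PUSH 4    0 4
ADD       4
NEG       -4
POP       (empty)
PUSH -5   -5
NEG       5

5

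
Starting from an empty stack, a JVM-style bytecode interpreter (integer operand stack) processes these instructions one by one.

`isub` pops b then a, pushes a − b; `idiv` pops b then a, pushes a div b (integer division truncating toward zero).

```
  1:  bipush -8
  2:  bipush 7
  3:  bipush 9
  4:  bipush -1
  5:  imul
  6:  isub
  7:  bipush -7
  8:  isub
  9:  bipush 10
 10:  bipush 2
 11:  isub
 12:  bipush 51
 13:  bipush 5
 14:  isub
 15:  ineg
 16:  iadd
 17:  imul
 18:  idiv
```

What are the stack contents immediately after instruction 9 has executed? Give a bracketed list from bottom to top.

bipush -8 → -8
bipush 7  → -8 7
bipush 9  → -8 7 9
bipush -1 → -8 7 9 -1
imul      → -8 7 -9
isub      → -8 16
bipush -7 → -8 16 -7
isub      → -8 23
bipush 10 → -8 23 10

[-8, 23, 10]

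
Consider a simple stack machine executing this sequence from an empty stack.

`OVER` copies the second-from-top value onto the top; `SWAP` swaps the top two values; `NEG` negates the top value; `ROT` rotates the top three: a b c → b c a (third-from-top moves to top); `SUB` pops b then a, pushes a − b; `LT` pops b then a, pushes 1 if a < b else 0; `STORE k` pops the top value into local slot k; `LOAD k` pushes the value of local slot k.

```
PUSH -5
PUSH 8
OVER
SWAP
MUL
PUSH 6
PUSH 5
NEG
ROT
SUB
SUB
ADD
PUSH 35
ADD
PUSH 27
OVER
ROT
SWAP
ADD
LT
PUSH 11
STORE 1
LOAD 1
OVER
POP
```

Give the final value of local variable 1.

11

PUSH -5 : [-5]
PUSH 8  : [-5, 8]
OVER    : [-5, 8, -5]
SWAP    : [-5, -5, 8]
MUL     : [-5, -40]
PUSH 6  : [-5, -40, 6]
PUSH 5  : [-5, -40, 6, 5]
NEG     : [-5, -40, 6, -5]
ROT     : [-5, 6, -5, -40]
SUB     : [-5, 6, 35]
SUB     : [-5, -29]
ADD     : [-34]
PUSH 35 : [-34, 35]
ADD     : [1]
PUSH 27 : [1, 27]
OVER    : [1, 27, 1]
ROT     : [27, 1, 1]
SWAP    : [27, 1, 1]
ADD     : [27, 2]
LT      : [0]
PUSH 11 : [0, 11]
STORE 1 : [0]
LOAD 1  : [0, 11]
OVER    : [0, 11, 0]
POP     : [0, 11]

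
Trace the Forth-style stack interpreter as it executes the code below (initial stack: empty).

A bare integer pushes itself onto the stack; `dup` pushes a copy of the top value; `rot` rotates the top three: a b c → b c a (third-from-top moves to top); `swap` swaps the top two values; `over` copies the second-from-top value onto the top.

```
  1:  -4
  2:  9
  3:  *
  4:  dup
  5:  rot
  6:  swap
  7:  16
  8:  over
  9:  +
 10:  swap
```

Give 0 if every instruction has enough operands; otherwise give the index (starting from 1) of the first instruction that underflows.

-4  → [-4]
9   → [-4, 9]
*   → [-36]
dup → [-36, -36]
rot  — needs 3 operands, stack has 2 → underflow

5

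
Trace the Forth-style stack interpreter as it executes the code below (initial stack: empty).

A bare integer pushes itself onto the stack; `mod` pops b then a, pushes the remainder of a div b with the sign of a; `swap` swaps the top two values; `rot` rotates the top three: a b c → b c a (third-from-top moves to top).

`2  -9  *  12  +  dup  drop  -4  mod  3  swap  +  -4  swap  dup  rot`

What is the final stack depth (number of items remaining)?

2    : [2]
-9   : [2, -9]
*    : [-18]
12   : [-18, 12]
+    : [-6]
dup  : [-6, -6]
drop : [-6]
-4   : [-6, -4]
mod  : [-2]
3    : [-2, 3]
swap : [3, -2]
+    : [1]
-4   : [1, -4]
swap : [-4, 1]
dup  : [-4, 1, 1]
rot  : [1, 1, -4]

3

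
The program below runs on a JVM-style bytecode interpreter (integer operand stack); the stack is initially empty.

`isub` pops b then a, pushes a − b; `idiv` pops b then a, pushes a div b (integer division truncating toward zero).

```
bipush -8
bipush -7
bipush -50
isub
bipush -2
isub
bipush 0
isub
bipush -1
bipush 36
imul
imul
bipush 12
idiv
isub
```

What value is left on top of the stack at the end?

127

bipush -8  : [-8]
bipush -7  : [-8, -7]
bipush -50 : [-8, -7, -50]
isub       : [-8, 43]
bipush -2  : [-8, 43, -2]
isub       : [-8, 45]
bipush 0   : [-8, 45, 0]
isub       : [-8, 45]
bipush -1  : [-8, 45, -1]
bipush 36  : [-8, 45, -1, 36]
imul       : [-8, 45, -36]
imul       : [-8, -1620]
bipush 12  : [-8, -1620, 12]
idiv       : [-8, -135]
isub       : [127]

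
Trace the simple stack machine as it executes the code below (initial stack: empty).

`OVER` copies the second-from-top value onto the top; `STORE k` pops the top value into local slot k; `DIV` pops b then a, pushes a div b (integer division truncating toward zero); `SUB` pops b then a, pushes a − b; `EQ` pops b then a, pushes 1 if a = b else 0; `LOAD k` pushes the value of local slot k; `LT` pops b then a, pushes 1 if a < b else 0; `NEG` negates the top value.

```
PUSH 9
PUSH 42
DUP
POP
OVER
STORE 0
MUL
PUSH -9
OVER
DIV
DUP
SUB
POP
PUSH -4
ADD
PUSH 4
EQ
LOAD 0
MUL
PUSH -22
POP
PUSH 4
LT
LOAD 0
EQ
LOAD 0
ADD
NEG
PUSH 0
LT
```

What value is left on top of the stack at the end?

PUSH 9   → [9]
PUSH 42  → [9, 42]
DUP      → [9, 42, 42]
POP      → [9, 42]
OVER     → [9, 42, 9]
STORE 0  → [9, 42]
MUL      → [378]
PUSH -9  → [378, -9]
OVER     → [378, -9, 378]
DIV      → [378, 0]
DUP      → [378, 0, 0]
SUB      → [378, 0]
POP      → [378]
PUSH -4  → [378, -4]
ADD      → [374]
PUSH 4   → [374, 4]
EQ       → [0]
LOAD 0   → [0, 9]
MUL      → [0]
PUSH -22 → [0, -22]
POP      → [0]
PUSH 4   → [0, 4]
LT       → [1]
LOAD 0   → [1, 9]
EQ       → [0]
LOAD 0   → [0, 9]
ADD      → [9]
NEG      → [-9]
PUSH 0   → [-9, 0]
LT       → [1]

1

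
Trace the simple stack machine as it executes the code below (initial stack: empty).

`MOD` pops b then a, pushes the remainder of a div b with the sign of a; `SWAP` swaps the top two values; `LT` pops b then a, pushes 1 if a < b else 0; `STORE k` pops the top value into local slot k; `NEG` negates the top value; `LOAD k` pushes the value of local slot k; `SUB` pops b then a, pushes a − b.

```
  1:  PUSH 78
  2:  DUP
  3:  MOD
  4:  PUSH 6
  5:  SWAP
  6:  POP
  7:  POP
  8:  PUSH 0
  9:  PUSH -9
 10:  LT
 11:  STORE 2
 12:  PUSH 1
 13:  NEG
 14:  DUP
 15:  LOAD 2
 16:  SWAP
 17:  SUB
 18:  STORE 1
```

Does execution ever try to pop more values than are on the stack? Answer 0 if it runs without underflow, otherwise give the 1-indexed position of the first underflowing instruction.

0

PUSH 78 → 78
DUP     → 78 78
MOD     → 0
PUSH 6  → 0 6
SWAP    → 6 0
POP     → 6
POP     → (empty)
PUSH 0  → 0
PUSH -9 → 0 -9
LT      → 0
STORE 2 → (empty)
PUSH 1  → 1
NEG     → -1
DUP     → -1 -1
LOAD 2  → -1 -1 0
SWAP    → -1 0 -1
SUB     → -1 1
STORE 1 → -1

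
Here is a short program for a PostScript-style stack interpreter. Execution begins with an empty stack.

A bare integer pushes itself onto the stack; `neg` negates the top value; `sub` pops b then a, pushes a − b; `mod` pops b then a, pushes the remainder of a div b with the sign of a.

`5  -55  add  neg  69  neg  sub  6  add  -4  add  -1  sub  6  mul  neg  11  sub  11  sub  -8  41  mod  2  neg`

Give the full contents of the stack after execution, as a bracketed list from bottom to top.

[-754, -8, -2]

5   -> [5]
-55 -> [5, -55]
add -> [-50]
neg -> [50]
69  -> [50, 69]
neg -> [50, -69]
sub -> [119]
6   -> [119, 6]
add -> [125]
-4  -> [125, -4]
add -> [121]
-1  -> [121, -1]
sub -> [122]
6   -> [122, 6]
mul -> [732]
neg -> [-732]
11  -> [-732, 11]
sub -> [-743]
11  -> [-743, 11]
sub -> [-754]
-8  -> [-754, -8]
41  -> [-754, -8, 41]
mod -> [-754, -8]
2   -> [-754, -8, 2]
neg -> [-754, -8, -2]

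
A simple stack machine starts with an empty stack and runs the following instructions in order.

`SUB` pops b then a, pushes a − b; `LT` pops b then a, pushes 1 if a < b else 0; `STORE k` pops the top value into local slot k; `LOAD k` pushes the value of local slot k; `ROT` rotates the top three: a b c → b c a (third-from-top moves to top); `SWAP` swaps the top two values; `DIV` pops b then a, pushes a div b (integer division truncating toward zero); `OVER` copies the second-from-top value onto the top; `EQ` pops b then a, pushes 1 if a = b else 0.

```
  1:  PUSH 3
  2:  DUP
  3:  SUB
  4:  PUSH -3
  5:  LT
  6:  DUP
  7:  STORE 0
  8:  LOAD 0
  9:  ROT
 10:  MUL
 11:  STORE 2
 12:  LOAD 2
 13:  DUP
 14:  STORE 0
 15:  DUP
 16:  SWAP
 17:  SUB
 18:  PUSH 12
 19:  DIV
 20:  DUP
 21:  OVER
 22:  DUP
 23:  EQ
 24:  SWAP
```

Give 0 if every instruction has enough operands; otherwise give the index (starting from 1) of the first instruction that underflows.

PUSH 3  : 3
DUP     : 3 3
SUB     : 0
PUSH -3 : 0 -3
LT      : 0
DUP     : 0 0
STORE 0 : 0
LOAD 0  : 0 0
ROT  — needs 3 operands, stack has 2 → underflow

9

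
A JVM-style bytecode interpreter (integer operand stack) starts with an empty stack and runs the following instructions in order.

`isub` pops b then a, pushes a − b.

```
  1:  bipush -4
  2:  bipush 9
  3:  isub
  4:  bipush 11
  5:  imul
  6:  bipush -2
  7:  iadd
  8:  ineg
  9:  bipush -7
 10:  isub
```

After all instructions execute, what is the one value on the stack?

bipush -4 → -4
bipush 9  → -4 9
isub      → -13
bipush 11 → -13 11
imul      → -143
bipush -2 → -143 -2
iadd      → -145
ineg      → 145
bipush -7 → 145 -7
isub      → 152

152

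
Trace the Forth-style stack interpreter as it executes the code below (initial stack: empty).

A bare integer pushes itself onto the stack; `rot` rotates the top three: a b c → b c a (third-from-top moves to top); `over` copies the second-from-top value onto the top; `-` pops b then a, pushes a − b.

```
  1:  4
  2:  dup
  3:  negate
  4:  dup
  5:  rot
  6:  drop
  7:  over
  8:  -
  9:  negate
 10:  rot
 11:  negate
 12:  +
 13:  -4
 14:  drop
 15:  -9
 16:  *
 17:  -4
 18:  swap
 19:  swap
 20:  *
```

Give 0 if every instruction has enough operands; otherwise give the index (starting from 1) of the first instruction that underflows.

4      : 4
dup    : 4 4
negate : 4 -4
dup    : 4 -4 -4
rot    : -4 -4 4
drop   : -4 -4
over   : -4 -4 -4
-      : -4 0
negate : -4 0
rot  — needs 3 operands, stack has 2 → underflow

10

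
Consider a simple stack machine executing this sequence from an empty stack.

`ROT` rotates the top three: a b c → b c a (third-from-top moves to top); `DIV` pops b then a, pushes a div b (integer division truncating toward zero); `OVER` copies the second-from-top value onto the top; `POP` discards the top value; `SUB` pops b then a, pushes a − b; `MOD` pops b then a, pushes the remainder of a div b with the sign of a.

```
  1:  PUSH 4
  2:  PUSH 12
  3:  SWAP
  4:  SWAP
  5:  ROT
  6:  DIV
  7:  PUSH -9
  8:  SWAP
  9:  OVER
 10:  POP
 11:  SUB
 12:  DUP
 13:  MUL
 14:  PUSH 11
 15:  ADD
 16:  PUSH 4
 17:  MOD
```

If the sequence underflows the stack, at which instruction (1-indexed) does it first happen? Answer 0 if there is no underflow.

PUSH 4  → 4
PUSH 12 → 4 12
SWAP    → 12 4
SWAP    → 4 12
ROT  — needs 3 operands, stack has 2 → underflow

5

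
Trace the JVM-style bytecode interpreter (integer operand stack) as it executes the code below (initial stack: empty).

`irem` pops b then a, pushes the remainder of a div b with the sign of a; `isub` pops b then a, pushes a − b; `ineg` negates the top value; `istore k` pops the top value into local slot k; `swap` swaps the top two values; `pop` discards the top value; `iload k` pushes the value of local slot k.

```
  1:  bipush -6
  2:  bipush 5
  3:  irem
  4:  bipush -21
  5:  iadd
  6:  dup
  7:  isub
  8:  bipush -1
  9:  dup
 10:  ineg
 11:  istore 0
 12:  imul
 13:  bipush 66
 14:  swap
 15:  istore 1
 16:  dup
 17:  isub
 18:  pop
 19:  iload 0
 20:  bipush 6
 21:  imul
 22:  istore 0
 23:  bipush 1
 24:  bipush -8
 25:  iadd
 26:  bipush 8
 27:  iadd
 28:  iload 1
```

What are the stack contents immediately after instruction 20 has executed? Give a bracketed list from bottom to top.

[1, 6]

bipush -6  → -6
bipush 5   → -6 5
irem       → -1
bipush -21 → -1 -21
iadd       → -22
dup        → -22 -22
isub       → 0
bipush -1  → 0 -1
dup        → 0 -1 -1
ineg       → 0 -1 1
istore 0   → 0 -1
imul       → 0
bipush 66  → 0 66
swap       → 66 0
istore 1   → 66
dup        → 66 66
isub       → 0
pop        → (empty)
iload 0    → 1
bipush 6   → 1 6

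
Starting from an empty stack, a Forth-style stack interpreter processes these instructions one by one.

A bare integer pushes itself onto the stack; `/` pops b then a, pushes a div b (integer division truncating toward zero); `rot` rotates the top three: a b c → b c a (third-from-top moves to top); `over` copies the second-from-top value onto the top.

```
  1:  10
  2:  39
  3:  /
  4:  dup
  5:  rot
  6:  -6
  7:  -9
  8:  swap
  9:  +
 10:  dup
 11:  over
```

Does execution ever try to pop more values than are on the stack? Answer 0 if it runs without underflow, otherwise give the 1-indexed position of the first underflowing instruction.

5

10  → 10
39  → 10 39
/   → 0
dup → 0 0
rot  — needs 3 operands, stack has 2 → underflow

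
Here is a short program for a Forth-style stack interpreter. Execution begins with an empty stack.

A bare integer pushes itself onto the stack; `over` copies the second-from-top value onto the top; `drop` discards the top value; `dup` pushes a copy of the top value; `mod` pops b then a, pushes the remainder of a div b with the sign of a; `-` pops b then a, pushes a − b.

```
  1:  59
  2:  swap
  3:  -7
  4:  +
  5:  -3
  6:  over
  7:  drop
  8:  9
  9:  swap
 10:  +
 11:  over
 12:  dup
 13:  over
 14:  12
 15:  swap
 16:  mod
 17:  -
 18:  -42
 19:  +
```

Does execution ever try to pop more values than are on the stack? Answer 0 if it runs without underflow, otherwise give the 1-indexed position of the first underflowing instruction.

59 : [59]
swap  — needs 2 operands, stack has 1 → underflow

2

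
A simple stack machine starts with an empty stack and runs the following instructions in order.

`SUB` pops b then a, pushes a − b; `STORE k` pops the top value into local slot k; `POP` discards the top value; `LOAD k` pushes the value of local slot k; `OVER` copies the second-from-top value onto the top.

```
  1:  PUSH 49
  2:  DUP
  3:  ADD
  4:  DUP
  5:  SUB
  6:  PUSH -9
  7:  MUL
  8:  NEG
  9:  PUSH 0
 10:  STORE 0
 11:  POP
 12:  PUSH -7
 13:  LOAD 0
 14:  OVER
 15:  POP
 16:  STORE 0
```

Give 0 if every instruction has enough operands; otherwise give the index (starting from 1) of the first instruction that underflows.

0

PUSH 49  [49]
DUP      [49, 49]
ADD      [98]
DUP      [98, 98]
SUB      [0]
PUSH -9  [0, -9]
MUL      [0]
NEG      [0]
PUSH 0   [0, 0]
STORE 0  [0]
POP      []
PUSH -7  [-7]
LOAD 0   [-7, 0]
OVER     [-7, 0, -7]
POP      [-7, 0]
STORE 0  [-7]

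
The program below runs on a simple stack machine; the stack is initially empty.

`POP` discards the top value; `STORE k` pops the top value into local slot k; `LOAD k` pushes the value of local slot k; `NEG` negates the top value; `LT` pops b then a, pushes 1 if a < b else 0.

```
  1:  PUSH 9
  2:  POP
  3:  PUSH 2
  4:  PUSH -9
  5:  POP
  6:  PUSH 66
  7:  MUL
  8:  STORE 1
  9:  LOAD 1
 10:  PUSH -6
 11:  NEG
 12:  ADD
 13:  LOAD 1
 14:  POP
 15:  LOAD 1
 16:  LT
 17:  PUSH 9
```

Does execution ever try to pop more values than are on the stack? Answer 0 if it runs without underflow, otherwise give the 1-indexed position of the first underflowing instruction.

0

PUSH 9  -> 9
POP     -> (empty)
PUSH 2  -> 2
PUSH -9 -> 2 -9
POP     -> 2
PUSH 66 -> 2 66
MUL     -> 132
STORE 1 -> (empty)
LOAD 1  -> 132
PUSH -6 -> 132 -6
NEG     -> 132 6
ADD     -> 138
LOAD 1  -> 138 132
POP     -> 138
LOAD 1  -> 138 132
LT      -> 0
PUSH 9  -> 0 9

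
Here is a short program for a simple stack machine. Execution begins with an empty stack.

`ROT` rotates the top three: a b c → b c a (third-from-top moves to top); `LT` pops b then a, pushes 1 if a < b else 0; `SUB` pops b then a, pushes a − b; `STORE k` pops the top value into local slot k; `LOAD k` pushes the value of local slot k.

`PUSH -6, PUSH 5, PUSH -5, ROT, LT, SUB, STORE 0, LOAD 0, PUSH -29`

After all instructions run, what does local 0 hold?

PUSH -6  → [-6]
PUSH 5   → [-6, 5]
PUSH -5  → [-6, 5, -5]
ROT      → [5, -5, -6]
LT       → [5, 0]
SUB      → [5]
STORE 0  → []
LOAD 0   → [5]
PUSH -29 → [5, -29]

5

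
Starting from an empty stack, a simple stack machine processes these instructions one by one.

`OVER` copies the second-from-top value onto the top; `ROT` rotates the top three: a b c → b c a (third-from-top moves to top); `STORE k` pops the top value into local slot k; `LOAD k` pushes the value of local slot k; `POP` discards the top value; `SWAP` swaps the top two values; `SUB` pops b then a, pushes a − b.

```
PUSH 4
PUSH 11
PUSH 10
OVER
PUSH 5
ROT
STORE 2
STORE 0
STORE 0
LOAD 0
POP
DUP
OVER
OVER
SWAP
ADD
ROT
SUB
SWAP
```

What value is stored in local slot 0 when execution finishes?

PUSH 4   4
PUSH 11  4 11
PUSH 10  4 11 10
OVER     4 11 10 11
PUSH 5   4 11 10 11 5
ROT      4 11 11 5 10
STORE 2  4 11 11 5
STORE 0  4 11 11
STORE 0  4 11
LOAD 0   4 11 11
POP      4 11
DUP      4 11 11
OVER     4 11 11 11
OVER     4 11 11 11 11
SWAP     4 11 11 11 11
ADD      4 11 11 22
ROT      4 11 22 11
SUB      4 11 11
SWAP     4 11 11

11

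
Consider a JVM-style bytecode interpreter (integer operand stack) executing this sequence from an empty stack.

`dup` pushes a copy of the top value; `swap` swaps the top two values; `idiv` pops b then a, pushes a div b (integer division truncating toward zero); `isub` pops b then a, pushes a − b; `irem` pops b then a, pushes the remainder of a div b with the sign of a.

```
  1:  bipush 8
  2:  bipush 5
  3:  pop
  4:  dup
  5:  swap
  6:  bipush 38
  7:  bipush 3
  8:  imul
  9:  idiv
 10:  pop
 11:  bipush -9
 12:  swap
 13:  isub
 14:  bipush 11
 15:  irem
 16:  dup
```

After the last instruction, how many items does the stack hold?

bipush 8  : [8]
bipush 5  : [8, 5]
pop       : [8]
dup       : [8, 8]
swap      : [8, 8]
bipush 38 : [8, 8, 38]
bipush 3  : [8, 8, 38, 3]
imul      : [8, 8, 114]
idiv      : [8, 0]
pop       : [8]
bipush -9 : [8, -9]
swap      : [-9, 8]
isub      : [-17]
bipush 11 : [-17, 11]
irem      : [-6]
dup       : [-6, -6]

2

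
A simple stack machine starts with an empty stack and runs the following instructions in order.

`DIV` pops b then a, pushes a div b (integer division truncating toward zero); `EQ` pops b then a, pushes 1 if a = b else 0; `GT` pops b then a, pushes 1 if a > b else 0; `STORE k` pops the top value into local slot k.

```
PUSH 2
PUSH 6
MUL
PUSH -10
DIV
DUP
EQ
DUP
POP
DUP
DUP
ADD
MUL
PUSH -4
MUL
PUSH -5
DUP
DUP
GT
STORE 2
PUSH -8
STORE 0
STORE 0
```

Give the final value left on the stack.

PUSH 2   -> [2]
PUSH 6   -> [2, 6]
MUL      -> [12]
PUSH -10 -> [12, -10]
DIV      -> [-1]
DUP      -> [-1, -1]
EQ       -> [1]
DUP      -> [1, 1]
POP      -> [1]
DUP      -> [1, 1]
DUP      -> [1, 1, 1]
ADD      -> [1, 2]
MUL      -> [2]
PUSH -4  -> [2, -4]
MUL      -> [-8]
PUSH -5  -> [-8, -5]
DUP      -> [-8, -5, -5]
DUP      -> [-8, -5, -5, -5]
GT       -> [-8, -5, 0]
STORE 2  -> [-8, -5]
PUSH -8  -> [-8, -5, -8]
STORE 0  -> [-8, -5]
STORE 0  -> [-8]

-8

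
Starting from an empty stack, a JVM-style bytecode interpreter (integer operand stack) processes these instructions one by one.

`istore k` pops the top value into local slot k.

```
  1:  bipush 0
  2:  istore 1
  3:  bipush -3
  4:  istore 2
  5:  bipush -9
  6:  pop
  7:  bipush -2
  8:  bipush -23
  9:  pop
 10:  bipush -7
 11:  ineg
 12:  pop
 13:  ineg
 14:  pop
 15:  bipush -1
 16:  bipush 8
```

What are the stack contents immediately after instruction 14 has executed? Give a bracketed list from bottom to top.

[]

bipush 0    [0]
istore 1    []
bipush -3   [-3]
istore 2    []
bipush -9   [-9]
pop         []
bipush -2   [-2]
bipush -23  [-2, -23]
pop         [-2]
bipush -7   [-2, -7]
ineg        [-2, 7]
pop         [-2]
ineg        [2]
pop         []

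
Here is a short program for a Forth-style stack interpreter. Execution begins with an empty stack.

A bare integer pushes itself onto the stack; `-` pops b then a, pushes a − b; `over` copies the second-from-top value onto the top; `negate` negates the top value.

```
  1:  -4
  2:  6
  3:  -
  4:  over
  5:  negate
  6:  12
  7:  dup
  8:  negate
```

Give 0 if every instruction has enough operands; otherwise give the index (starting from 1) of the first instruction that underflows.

-4 -> -4
6  -> -4 6
-  -> -10
over  — needs 2 operands, stack has 1 → underflow

4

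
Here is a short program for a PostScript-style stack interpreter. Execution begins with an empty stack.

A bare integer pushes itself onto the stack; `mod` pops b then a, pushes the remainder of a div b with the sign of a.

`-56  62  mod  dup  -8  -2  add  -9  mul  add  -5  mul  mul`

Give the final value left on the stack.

9520

-56 → [-56]
62  → [-56, 62]
mod → [-56]
dup → [-56, -56]
-8  → [-56, -56, -8]
-2  → [-56, -56, -8, -2]
add → [-56, -56, -10]
-9  → [-56, -56, -10, -9]
mul → [-56, -56, 90]
add → [-56, 34]
-5  → [-56, 34, -5]
mul → [-56, -170]
mul → [9520]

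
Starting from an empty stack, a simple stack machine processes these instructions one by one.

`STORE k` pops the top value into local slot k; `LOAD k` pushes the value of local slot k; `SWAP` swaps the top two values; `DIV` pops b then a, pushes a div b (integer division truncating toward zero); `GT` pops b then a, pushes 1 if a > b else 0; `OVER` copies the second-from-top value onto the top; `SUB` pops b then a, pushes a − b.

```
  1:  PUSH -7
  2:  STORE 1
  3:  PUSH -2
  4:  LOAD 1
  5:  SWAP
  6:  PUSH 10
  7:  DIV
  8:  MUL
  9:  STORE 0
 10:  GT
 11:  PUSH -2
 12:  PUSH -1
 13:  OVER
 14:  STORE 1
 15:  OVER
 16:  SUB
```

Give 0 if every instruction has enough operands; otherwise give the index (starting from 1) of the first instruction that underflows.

10

PUSH -7 -> [-7]
STORE 1 -> []
PUSH -2 -> [-2]
LOAD 1  -> [-2, -7]
SWAP    -> [-7, -2]
PUSH 10 -> [-7, -2, 10]
DIV     -> [-7, 0]
MUL     -> [0]
STORE 0 -> []
GT  — needs 2 operands, stack has 0 → underflow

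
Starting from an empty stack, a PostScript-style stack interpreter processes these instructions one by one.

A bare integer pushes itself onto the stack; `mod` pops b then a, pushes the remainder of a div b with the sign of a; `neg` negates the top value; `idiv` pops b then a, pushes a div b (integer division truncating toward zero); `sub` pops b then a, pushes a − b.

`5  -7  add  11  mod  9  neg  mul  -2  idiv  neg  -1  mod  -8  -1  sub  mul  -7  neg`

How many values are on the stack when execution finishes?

5     5
-7    5 -7
add   -2
11    -2 11
mod   -2
9     -2 9
neg   -2 -9
mul   18
-2    18 -2
idiv  -9
neg   9
-1    9 -1
mod   0
-8    0 -8
-1    0 -8 -1
sub   0 -7
mul   0
-7    0 -7
neg   0 7

2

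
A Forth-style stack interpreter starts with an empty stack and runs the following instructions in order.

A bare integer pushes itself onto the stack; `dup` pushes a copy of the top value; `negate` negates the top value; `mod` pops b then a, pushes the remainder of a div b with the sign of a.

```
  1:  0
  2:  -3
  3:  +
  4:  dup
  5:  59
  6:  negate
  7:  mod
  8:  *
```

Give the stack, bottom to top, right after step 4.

0    [0]
-3   [0, -3]
+    [-3]
dup  [-3, -3]

[-3, -3]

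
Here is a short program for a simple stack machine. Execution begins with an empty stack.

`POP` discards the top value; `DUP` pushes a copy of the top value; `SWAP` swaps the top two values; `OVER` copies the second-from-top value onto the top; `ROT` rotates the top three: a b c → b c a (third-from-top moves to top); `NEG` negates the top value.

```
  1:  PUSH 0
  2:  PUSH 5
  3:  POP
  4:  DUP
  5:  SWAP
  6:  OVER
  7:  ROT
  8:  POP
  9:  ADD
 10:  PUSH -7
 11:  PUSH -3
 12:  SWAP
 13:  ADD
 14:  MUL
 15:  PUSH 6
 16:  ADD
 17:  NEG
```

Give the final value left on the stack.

-6

PUSH 0  -> [0]
PUSH 5  -> [0, 5]
POP     -> [0]
DUP     -> [0, 0]
SWAP    -> [0, 0]
OVER    -> [0, 0, 0]
ROT     -> [0, 0, 0]
POP     -> [0, 0]
ADD     -> [0]
PUSH -7 -> [0, -7]
PUSH -3 -> [0, -7, -3]
SWAP    -> [0, -3, -7]
ADD     -> [0, -10]
MUL     -> [0]
PUSH 6  -> [0, 6]
ADD     -> [6]
NEG     -> [-6]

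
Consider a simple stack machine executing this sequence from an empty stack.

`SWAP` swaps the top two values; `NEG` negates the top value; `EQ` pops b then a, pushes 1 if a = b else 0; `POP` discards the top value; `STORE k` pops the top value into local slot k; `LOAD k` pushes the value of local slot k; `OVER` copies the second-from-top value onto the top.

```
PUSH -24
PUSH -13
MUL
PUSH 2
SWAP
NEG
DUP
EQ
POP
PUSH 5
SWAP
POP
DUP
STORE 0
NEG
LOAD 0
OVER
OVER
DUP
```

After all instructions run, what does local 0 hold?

PUSH -24 → [-24]
PUSH -13 → [-24, -13]
MUL      → [312]
PUSH 2   → [312, 2]
SWAP     → [2, 312]
NEG      → [2, -312]
DUP      → [2, -312, -312]
EQ       → [2, 1]
POP      → [2]
PUSH 5   → [2, 5]
SWAP     → [5, 2]
POP      → [5]
DUP      → [5, 5]
STORE 0  → [5]
NEG      → [-5]
LOAD 0   → [-5, 5]
OVER     → [-5, 5, -5]
OVER     → [-5, 5, -5, 5]
DUP      → [-5, 5, -5, 5, 5]

5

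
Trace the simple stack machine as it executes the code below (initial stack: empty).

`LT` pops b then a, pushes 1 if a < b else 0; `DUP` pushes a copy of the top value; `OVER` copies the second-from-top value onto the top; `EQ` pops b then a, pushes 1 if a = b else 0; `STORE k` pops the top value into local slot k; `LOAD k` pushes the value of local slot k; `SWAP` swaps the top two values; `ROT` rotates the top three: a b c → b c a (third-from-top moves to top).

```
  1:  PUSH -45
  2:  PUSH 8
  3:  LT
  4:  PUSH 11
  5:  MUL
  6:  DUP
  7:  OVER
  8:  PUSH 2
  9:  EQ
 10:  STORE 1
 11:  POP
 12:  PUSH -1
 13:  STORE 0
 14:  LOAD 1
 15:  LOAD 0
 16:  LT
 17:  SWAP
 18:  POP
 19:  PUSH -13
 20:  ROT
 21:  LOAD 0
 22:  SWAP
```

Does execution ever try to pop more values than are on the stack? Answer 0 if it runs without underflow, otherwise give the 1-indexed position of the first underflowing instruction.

PUSH -45 → [-45]
PUSH 8   → [-45, 8]
LT       → [1]
PUSH 11  → [1, 11]
MUL      → [11]
DUP      → [11, 11]
OVER     → [11, 11, 11]
PUSH 2   → [11, 11, 11, 2]
EQ       → [11, 11, 0]
STORE 1  → [11, 11]
POP      → [11]
PUSH -1  → [11, -1]
STORE 0  → [11]
LOAD 1   → [11, 0]
LOAD 0   → [11, 0, -1]
LT       → [11, 0]
SWAP     → [0, 11]
POP      → [0]
PUSH -13 → [0, -13]
ROT  — needs 3 operands, stack has 2 → underflow

20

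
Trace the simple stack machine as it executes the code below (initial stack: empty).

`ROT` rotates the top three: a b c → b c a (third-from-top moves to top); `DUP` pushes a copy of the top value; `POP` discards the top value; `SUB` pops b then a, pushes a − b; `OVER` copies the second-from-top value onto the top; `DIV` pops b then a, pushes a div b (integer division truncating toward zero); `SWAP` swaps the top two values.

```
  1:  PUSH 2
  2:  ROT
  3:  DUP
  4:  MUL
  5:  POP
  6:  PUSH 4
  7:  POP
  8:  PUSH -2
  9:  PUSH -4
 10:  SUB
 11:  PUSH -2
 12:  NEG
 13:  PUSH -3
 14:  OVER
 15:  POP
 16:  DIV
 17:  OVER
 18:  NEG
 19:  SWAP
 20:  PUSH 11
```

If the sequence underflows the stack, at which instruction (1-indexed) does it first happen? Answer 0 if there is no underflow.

PUSH 2 → [2]
ROT  — needs 3 operands, stack has 1 → underflow

2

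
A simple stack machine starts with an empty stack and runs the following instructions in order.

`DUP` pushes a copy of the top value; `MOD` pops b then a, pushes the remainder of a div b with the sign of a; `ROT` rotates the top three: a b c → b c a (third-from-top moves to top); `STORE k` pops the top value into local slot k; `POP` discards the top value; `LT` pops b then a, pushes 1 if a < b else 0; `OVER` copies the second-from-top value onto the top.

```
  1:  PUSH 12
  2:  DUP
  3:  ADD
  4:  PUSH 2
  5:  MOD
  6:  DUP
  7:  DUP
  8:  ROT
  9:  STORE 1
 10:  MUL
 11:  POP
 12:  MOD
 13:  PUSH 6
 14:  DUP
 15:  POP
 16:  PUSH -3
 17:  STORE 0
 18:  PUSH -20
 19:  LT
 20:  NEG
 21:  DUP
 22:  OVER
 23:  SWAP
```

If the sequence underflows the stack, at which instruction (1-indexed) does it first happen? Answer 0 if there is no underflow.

12

PUSH 12 : [12]
DUP     : [12, 12]
ADD     : [24]
PUSH 2  : [24, 2]
MOD     : [0]
DUP     : [0, 0]
DUP     : [0, 0, 0]
ROT     : [0, 0, 0]
STORE 1 : [0, 0]
MUL     : [0]
POP     : []
MOD  — needs 2 operands, stack has 0 → underflow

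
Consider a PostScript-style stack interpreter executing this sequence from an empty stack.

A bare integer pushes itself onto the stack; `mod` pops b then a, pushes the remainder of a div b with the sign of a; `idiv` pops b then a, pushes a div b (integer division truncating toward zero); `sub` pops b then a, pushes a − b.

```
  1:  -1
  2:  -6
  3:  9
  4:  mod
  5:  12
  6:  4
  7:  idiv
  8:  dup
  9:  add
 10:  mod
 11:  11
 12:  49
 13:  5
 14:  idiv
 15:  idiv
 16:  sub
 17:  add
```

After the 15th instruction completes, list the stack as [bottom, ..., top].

-1   : -1
-6   : -1 -6
9    : -1 -6 9
mod  : -1 -6
12   : -1 -6 12
4    : -1 -6 12 4
idiv : -1 -6 3
dup  : -1 -6 3 3
add  : -1 -6 6
mod  : -1 0
11   : -1 0 11
49   : -1 0 11 49
5    : -1 0 11 49 5
idiv : -1 0 11 9
idiv : -1 0 1

[-1, 0, 1]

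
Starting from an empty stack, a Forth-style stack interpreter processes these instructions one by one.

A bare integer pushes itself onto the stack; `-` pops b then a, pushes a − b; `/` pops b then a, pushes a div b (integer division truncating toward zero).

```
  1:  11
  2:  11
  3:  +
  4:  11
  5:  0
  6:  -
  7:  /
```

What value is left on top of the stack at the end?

2

11  [11]
11  [11, 11]
+   [22]
11  [22, 11]
0   [22, 11, 0]
-   [22, 11]
/   [2]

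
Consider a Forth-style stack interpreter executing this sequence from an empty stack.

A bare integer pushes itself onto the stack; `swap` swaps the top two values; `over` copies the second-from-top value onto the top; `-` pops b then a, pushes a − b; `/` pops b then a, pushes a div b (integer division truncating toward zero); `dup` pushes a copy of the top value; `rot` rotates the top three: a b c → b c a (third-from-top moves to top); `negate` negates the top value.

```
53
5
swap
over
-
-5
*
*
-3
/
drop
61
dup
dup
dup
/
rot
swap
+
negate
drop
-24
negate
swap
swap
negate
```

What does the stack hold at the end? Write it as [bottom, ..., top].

[61, -24]

53     -> 53
5      -> 53 5
swap   -> 5 53
over   -> 5 53 5
-      -> 5 48
-5     -> 5 48 -5
*      -> 5 -240
*      -> -1200
-3     -> -1200 -3
/      -> 400
drop   -> (empty)
61     -> 61
dup    -> 61 61
dup    -> 61 61 61
dup    -> 61 61 61 61
/      -> 61 61 1
rot    -> 61 1 61
swap   -> 61 61 1
+      -> 61 62
negate -> 61 -62
drop   -> 61
-24    -> 61 -24
negate -> 61 24
swap   -> 24 61
swap   -> 61 24
negate -> 61 -24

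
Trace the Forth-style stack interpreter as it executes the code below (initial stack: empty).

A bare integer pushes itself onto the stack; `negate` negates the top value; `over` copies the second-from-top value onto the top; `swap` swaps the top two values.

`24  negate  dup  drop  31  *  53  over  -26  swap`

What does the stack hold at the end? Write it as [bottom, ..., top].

[-744, 53, -26, -744]

24     → 24
negate → -24
dup    → -24 -24
drop   → -24
31     → -24 31
*      → -744
53     → -744 53
over   → -744 53 -744
-26    → -744 53 -744 -26
swap   → -744 53 -26 -744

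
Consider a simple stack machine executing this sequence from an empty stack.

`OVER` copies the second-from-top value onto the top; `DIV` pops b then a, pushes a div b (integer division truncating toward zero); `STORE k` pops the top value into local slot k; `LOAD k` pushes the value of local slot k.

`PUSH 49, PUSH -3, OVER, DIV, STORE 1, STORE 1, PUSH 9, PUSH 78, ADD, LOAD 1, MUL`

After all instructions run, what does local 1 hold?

PUSH 49 : 49
PUSH -3 : 49 -3
OVER    : 49 -3 49
DIV     : 49 0
STORE 1 : 49
STORE 1 : (empty)
PUSH 9  : 9
PUSH 78 : 9 78
ADD     : 87
LOAD 1  : 87 49
MUL     : 4263

49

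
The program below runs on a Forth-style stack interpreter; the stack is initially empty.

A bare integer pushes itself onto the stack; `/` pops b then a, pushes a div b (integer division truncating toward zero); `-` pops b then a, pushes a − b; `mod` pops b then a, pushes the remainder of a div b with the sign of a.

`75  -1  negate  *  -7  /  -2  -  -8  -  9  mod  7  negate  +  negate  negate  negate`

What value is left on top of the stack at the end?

75     : 75
-1     : 75 -1
negate : 75 1
*      : 75
-7     : 75 -7
/      : -10
-2     : -10 -2
-      : -8
-8     : -8 -8
-      : 0
9      : 0 9
mod    : 0
7      : 0 7
negate : 0 -7
+      : -7
negate : 7
negate : -7
negate : 7

7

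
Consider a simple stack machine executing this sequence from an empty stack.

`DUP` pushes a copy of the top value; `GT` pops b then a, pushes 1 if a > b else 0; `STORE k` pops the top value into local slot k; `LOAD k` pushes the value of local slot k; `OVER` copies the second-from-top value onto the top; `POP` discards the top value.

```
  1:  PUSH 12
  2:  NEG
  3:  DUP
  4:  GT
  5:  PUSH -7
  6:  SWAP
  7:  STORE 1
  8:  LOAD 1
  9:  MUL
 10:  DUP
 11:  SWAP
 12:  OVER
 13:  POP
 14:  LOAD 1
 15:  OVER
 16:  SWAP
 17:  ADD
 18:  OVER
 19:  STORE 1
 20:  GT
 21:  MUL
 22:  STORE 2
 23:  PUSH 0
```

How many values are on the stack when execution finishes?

PUSH 12  12
NEG      -12
DUP      -12 -12
GT       0
PUSH -7  0 -7
SWAP     -7 0
STORE 1  -7
LOAD 1   -7 0
MUL      0
DUP      0 0
SWAP     0 0
OVER     0 0 0
POP      0 0
LOAD 1   0 0 0
OVER     0 0 0 0
SWAP     0 0 0 0
ADD      0 0 0
OVER     0 0 0 0
STORE 1  0 0 0
GT       0 0
MUL      0
STORE 2  (empty)
PUSH 0   0

1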